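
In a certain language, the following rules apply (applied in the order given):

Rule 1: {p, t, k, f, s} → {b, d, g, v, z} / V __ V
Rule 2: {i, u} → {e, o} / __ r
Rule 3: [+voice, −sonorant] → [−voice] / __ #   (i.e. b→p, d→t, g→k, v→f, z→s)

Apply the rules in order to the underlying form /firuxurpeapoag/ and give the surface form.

Rule 1 (intervocalic voicing): /p/ is a voiceless obstruent between vowels /a/ and /o/, so it voices to [b]. /firuxurpeapoag/ → firuxurpeaboag.
Rule 2 (pre-rhotic lowering): /i/ is a high vowel immediately before /r/, so it lowers to [e]. /u/ is a high vowel immediately before /r/, so it lowers to [o]. /firuxurpeaboag/ → feruxorpeaboag.
Rule 3 (final devoicing): /g/ is a voiced obstruent in word-final position, so it devoices to [k]. /feruxorpeaboag/ → feruxorpeaboak.

feruxorpeaboak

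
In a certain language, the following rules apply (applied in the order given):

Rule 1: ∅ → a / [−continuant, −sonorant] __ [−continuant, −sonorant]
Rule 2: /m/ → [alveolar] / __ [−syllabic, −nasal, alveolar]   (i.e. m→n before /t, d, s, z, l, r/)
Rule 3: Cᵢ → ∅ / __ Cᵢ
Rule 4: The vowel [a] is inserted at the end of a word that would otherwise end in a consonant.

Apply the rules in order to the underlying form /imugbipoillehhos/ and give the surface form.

imugabipoilehosa

Rule 1 (stop-cluster a-epenthesis): /g/ and /b/ form a stop–stop cluster, so [a] is inserted between them. /imugbipoillehhos/ → imugabipoillehhos.
Rule 2 (nasal place assimilation): no segment meets the environment; /imugabipoillehhos/ is unchanged.
Rule 3 (degemination): /ll/ is a geminate; the first /l/ deletes. /hh/ is a geminate; the first /h/ deletes. /imugabipoillehhos/ → imugabipoilehos.
Rule 4 (final a-epenthesis): the form ends in the consonant /s/, so [a] is inserted word-finally. /imugabipoilehos/ → imugabipoilehosa.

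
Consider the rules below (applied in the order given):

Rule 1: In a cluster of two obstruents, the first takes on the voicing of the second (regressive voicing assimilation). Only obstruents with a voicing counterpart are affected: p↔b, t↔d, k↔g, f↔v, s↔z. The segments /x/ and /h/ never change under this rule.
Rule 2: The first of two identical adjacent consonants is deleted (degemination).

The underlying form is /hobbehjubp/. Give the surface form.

Rule 1 (regressive voicing assimilation): /b/ precedes the voiceless obstruent /p/, so it devoices to [p] by assimilation. /hobbehjubp/ → hobbehjupp.
Rule 2 (degemination): /bb/ is a geminate; the first /b/ deletes. /pp/ is a geminate; the first /p/ deletes. /hobbehjupp/ → hobehjup.

hobehjup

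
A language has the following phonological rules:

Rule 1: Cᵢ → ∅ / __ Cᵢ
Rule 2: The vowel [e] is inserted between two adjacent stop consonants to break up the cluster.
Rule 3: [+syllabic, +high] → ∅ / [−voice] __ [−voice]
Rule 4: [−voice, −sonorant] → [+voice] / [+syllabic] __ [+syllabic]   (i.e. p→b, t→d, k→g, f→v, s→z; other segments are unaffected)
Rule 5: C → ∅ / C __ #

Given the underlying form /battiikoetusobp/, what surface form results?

badiigoetsobep

Rule 1 (degemination): /tt/ is a geminate; the first /t/ deletes. /battiikoetusobp/ → batiikoetusobp.
Rule 2 (stop-cluster e-epenthesis): /b/ and /p/ form a stop–stop cluster, so [e] is inserted between them. /batiikoetusobp/ → batiikoetusobep.
Rule 3 (high vowel syncope): /u/ is a high vowel flanked by voiceless consonants /t/ and /s/, so it deletes. /batiikoetusobep/ → batiikoetsobep.
Rule 4 (intervocalic voicing): /t/ is a voiceless obstruent between vowels /a/ and /i/, so it voices to [d]. /k/ is a voiceless obstruent between vowels /i/ and /o/, so it voices to [g]. /batiikoetsobep/ → badiigoetsobep.
Rule 5 (final cluster simplification): no segment meets the environment; /badiigoetsobep/ is unchanged.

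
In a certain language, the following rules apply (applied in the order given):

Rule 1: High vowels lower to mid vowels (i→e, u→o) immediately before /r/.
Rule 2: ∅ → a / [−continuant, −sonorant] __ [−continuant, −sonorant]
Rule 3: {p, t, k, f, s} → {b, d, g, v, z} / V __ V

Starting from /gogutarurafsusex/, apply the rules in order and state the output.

gogudarorafsuzex

Rule 1 (pre-rhotic lowering): /u/ is a high vowel immediately before /r/, so it lowers to [o]. /gogutarurafsusex/ → gogutarorafsusex.
Rule 2 (stop-cluster a-epenthesis): no segment meets the environment; /gogutarorafsusex/ is unchanged.
Rule 3 (intervocalic voicing): /t/ is a voiceless obstruent between vowels /u/ and /a/, so it voices to [d]. /s/ is a voiceless obstruent between vowels /u/ and /e/, so it voices to [z]. /gogutarorafsusex/ → gogudarorafsuzex.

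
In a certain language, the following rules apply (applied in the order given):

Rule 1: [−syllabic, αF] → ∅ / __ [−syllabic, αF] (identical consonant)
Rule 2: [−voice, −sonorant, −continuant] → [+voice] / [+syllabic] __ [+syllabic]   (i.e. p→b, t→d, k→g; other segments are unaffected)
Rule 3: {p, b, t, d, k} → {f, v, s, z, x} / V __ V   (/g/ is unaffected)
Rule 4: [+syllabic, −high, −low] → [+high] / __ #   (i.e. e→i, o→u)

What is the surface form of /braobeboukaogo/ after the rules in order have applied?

Rule 1 (degemination): no segment meets the environment; /braobeboukaogo/ is unchanged.
Rule 2 (intervocalic voicing): /k/ is a voiceless stop between vowels /u/ and /a/, so it voices to [g]. /braobeboukaogo/ → braobebougaogo.
Rule 3 (intervocalic spirantization): /b/ is a stop between vowels /o/ and /e/, so it spirantizes to the fricative [v]. /b/ is a stop between vowels /e/ and /o/, so it spirantizes to the fricative [v]. /braobebougaogo/ → braovevougaogo.
Rule 4 (final vowel raising): /o/ is a mid vowel in word-final position, so it raises to [u]. /braovevougaogo/ → braovevougaogu.

braovevougaogu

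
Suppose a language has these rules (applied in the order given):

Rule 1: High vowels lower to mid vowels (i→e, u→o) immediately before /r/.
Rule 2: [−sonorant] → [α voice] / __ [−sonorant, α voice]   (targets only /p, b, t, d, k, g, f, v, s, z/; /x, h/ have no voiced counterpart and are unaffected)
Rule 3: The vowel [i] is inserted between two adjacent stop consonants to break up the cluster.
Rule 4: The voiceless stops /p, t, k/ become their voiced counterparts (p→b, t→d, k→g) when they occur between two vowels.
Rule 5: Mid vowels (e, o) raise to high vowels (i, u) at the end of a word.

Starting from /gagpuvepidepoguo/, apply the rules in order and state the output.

Rule 1 (pre-rhotic lowering): no segment meets the environment; /gagpuvepidepoguo/ is unchanged.
Rule 2 (regressive voicing assimilation): /g/ precedes the voiceless obstruent /p/, so it devoices to [k] by assimilation. /gagpuvepidepoguo/ → gakpuvepidepoguo.
Rule 3 (stop-cluster i-epenthesis): /k/ and /p/ form a stop–stop cluster, so [i] is inserted between them. /gakpuvepidepoguo/ → gakipuvepidepoguo.
Rule 4 (intervocalic voicing): /k/ is a voiceless stop between vowels /a/ and /i/, so it voices to [g]. /p/ is a voiceless stop between vowels /i/ and /u/, so it voices to [b]. /p/ is a voiceless stop between vowels /e/ and /i/, so it voices to [b]. /p/ is a voiceless stop between vowels /e/ and /o/, so it voices to [b]. /gakipuvepidepoguo/ → gagibuvebideboguo.
Rule 5 (final vowel raising): /o/ is a mid vowel in word-final position, so it raises to [u]. /gagibuvebideboguo/ → gagibuvebideboguu.

gagibuvebideboguu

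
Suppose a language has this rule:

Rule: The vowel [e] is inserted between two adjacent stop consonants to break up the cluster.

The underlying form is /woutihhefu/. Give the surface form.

No segment of /woutihhefu/ meets the structural description of the rule, so the form surfaces unchanged.

woutihhefu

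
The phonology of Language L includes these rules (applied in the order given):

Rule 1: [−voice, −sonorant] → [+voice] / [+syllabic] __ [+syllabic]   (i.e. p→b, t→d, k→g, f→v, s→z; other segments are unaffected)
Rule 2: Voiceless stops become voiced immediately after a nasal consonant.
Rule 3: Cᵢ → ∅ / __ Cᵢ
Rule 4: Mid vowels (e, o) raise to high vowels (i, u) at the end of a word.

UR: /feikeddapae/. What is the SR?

feigedabai

Rule 1 (intervocalic voicing): /k/ is a voiceless obstruent between vowels /i/ and /e/, so it voices to [g]. /p/ is a voiceless obstruent between vowels /a/ and /a/, so it voices to [b]. /feikeddapae/ → feigeddabae.
Rule 2 (post-nasal voicing): no segment meets the environment; /feigeddabae/ is unchanged.
Rule 3 (degemination): /dd/ is a geminate; the first /d/ deletes. /feigeddabae/ → feigedabae.
Rule 4 (final vowel raising): /e/ is a mid vowel in word-final position, so it raises to [i]. /feigedabae/ → feigedabai.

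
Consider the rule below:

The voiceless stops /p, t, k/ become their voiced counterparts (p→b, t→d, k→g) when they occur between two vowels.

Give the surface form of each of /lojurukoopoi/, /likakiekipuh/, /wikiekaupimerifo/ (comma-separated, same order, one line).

lojurugooboi, ligagiegibuh, wigiegaubimerifo

/lojurukoopoi/: /k/ is a voiceless stop between vowels /u/ and /o/, so it voices to [g]. /p/ is a voiceless stop between vowels /o/ and /o/, so it voices to [b]. → [lojurugooboi].
/likakiekipuh/: /k/ is a voiceless stop between vowels /i/ and /a/, so it voices to [g]. /k/ is a voiceless stop between vowels /a/ and /i/, so it voices to [g]. /k/ is a voiceless stop between vowels /e/ and /i/, so it voices to [g]. /p/ is a voiceless stop between vowels /i/ and /u/, so it voices to [b]. → [ligagiegibuh].
/wikiekaupimerifo/: /k/ is a voiceless stop between vowels /i/ and /i/, so it voices to [g]. /k/ is a voiceless stop between vowels /e/ and /a/, so it voices to [g]. /p/ is a voiceless stop between vowels /u/ and /i/, so it voices to [b]. → [wigiegaubimerifo].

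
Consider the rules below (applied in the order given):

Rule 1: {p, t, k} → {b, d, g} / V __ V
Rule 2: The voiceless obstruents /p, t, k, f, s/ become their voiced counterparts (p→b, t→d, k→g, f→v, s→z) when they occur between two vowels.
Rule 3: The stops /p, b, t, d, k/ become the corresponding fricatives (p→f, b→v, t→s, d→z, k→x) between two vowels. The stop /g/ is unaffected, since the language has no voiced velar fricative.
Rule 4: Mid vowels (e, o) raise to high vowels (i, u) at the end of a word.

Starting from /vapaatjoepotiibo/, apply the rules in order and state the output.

vavaatjoevoziivu

Rule 1 (intervocalic voicing): /p/ is a voiceless stop between vowels /a/ and /a/, so it voices to [b]. /p/ is a voiceless stop between vowels /e/ and /o/, so it voices to [b]. /t/ is a voiceless stop between vowels /o/ and /i/, so it voices to [d]. /vapaatjoepotiibo/ → vabaatjoebodiibo.
Rule 2 (intervocalic voicing): no segment meets the environment; /vabaatjoebodiibo/ is unchanged.
Rule 3 (intervocalic spirantization): /b/ is a stop between vowels /a/ and /a/, so it spirantizes to the fricative [v]. /b/ is a stop between vowels /e/ and /o/, so it spirantizes to the fricative [v]. /d/ is a stop between vowels /o/ and /i/, so it spirantizes to the fricative [z]. /b/ is a stop between vowels /i/ and /o/, so it spirantizes to the fricative [v]. /vabaatjoebodiibo/ → vavaatjoevoziivo.
Rule 4 (final vowel raising): /o/ is a mid vowel in word-final position, so it raises to [u]. /vavaatjoevoziivo/ → vavaatjoevoziivu.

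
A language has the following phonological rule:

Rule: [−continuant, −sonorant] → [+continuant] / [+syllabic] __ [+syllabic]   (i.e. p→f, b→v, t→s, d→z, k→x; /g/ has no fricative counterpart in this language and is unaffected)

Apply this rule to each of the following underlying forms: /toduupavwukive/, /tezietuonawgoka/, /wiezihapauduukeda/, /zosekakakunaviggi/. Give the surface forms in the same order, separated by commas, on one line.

tozuufavwuxive, teziesuonawgoxa, wiezihafauzuuxeza, zosexaxaxunaviggi

/toduupavwukive/: /d/ is a stop between vowels /o/ and /u/, so it spirantizes to the fricative [z]. /p/ is a stop between vowels /u/ and /a/, so it spirantizes to the fricative [f]. /k/ is a stop between vowels /u/ and /i/, so it spirantizes to the fricative [x]. → [tozuufavwuxive].
/tezietuonawgoka/: /t/ is a stop between vowels /e/ and /u/, so it spirantizes to the fricative [s]. /k/ is a stop between vowels /o/ and /a/, so it spirantizes to the fricative [x]. → [teziesuonawgoxa].
/wiezihapauduukeda/: /p/ is a stop between vowels /a/ and /a/, so it spirantizes to the fricative [f]. /d/ is a stop between vowels /u/ and /u/, so it spirantizes to the fricative [z]. /k/ is a stop between vowels /u/ and /e/, so it spirantizes to the fricative [x]. /d/ is a stop between vowels /e/ and /a/, so it spirantizes to the fricative [z]. → [wiezihafauzuuxeza].
/zosekakakunaviggi/: /k/ is a stop between vowels /e/ and /a/, so it spirantizes to the fricative [x]. /k/ is a stop between vowels /a/ and /a/, so it spirantizes to the fricative [x]. /k/ is a stop between vowels /a/ and /u/, so it spirantizes to the fricative [x]. → [zosexaxaxunaviggi].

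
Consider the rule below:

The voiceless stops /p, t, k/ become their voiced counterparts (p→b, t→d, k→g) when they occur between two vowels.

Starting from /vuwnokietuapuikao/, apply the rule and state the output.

/k/ is a voiceless stop between vowels /o/ and /i/, so it voices to [g].
/t/ is a voiceless stop between vowels /e/ and /u/, so it voices to [d].
/p/ is a voiceless stop between vowels /a/ and /u/, so it voices to [b].
/k/ is a voiceless stop between vowels /i/ and /a/, so it voices to [g].
Surface form: [vuwnogieduabuigao].

vuwnogieduabuigao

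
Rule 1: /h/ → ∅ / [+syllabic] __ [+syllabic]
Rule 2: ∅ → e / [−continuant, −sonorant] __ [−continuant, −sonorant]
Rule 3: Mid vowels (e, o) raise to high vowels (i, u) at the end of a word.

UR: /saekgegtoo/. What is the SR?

saekegegetou

Rule 1 (intervocalic h-deletion): no segment meets the environment; /saekgegtoo/ is unchanged.
Rule 2 (stop-cluster e-epenthesis): /k/ and /g/ form a stop–stop cluster, so [e] is inserted between them. /g/ and /t/ form a stop–stop cluster, so [e] is inserted between them. /saekgegtoo/ → saekegegetoo.
Rule 3 (final vowel raising): /o/ is a mid vowel in word-final position, so it raises to [u]. /saekegegetoo/ → saekegegetou.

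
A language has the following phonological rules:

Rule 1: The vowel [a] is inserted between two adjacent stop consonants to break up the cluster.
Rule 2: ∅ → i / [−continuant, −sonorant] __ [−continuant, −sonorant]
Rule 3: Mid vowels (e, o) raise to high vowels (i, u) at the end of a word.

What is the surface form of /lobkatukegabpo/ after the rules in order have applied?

Rule 1 (stop-cluster a-epenthesis): /b/ and /k/ form a stop–stop cluster, so [a] is inserted between them. /b/ and /p/ form a stop–stop cluster, so [a] is inserted between them. /lobkatukegabpo/ → lobakatukegabapo.
Rule 2 (stop-cluster i-epenthesis): no segment meets the environment; /lobakatukegabapo/ is unchanged.
Rule 3 (final vowel raising): /o/ is a mid vowel in word-final position, so it raises to [u]. /lobakatukegabapo/ → lobakatukegabapu.

lobakatukegabapu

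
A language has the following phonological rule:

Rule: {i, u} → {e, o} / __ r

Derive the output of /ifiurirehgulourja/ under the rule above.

Scanning /ifiurirehgulourja/: /i/ at position 1 is not in the conditioning environment; /i/ at position 3 is not in the conditioning environment; /u/ is a high vowel immediately before /r/, so it lowers to [o]; /i/ is a high vowel immediately before /r/, so it lowers to [e]; /u/ at position 11 is not in the conditioning environment; /u/ is a high vowel immediately before /r/, so it lowers to [o].
Result: [ifiorerehguloorja].

ifiorerehguloorja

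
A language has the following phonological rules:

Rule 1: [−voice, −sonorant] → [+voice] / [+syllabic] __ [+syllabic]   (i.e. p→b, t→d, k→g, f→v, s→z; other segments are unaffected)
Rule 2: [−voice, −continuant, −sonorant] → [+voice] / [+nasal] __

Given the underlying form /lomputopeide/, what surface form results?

Rule 1 (intervocalic voicing): /t/ is a voiceless obstruent between vowels /u/ and /o/, so it voices to [d]. /p/ is a voiceless obstruent between vowels /o/ and /e/, so it voices to [b]. /lomputopeide/ → lompudobeide.
Rule 2 (post-nasal voicing): /p/ is a voiceless stop immediately after the nasal /m/, so it voices to [b]. /lompudobeide/ → lombudobeide.

lombudobeide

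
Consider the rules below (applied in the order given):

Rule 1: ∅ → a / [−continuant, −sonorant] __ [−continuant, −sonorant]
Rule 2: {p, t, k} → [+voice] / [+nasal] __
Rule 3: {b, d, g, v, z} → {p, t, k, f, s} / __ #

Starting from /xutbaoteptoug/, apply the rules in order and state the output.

Rule 1 (stop-cluster a-epenthesis): /t/ and /b/ form a stop–stop cluster, so [a] is inserted between them. /p/ and /t/ form a stop–stop cluster, so [a] is inserted between them. /xutbaoteptoug/ → xutabaotepatoug.
Rule 2 (post-nasal voicing): no segment meets the environment; /xutabaotepatoug/ is unchanged.
Rule 3 (final devoicing): /g/ is a voiced obstruent in word-final position, so it devoices to [k]. /xutabaotepatoug/ → xutabaotepatouk.

xutabaotepatouk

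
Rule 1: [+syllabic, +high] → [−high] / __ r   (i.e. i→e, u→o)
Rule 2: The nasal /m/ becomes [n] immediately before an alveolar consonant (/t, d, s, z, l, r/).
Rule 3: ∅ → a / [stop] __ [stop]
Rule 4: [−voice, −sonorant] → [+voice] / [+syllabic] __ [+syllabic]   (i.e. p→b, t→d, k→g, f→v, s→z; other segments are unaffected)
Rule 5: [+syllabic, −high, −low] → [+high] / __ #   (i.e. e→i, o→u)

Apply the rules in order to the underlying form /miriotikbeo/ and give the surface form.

Rule 1 (pre-rhotic lowering): /i/ is a high vowel immediately before /r/, so it lowers to [e]. /miriotikbeo/ → meriotikbeo.
Rule 2 (nasal place assimilation): no segment meets the environment; /meriotikbeo/ is unchanged.
Rule 3 (stop-cluster a-epenthesis): /k/ and /b/ form a stop–stop cluster, so [a] is inserted between them. /meriotikbeo/ → meriotikabeo.
Rule 4 (intervocalic voicing): /t/ is a voiceless obstruent between vowels /o/ and /i/, so it voices to [d]. /k/ is a voiceless obstruent between vowels /i/ and /a/, so it voices to [g]. /meriotikabeo/ → meriodigabeo.
Rule 5 (final vowel raising): /o/ is a mid vowel in word-final position, so it raises to [u]. /meriodigabeo/ → meriodigabeu.

meriodigabeu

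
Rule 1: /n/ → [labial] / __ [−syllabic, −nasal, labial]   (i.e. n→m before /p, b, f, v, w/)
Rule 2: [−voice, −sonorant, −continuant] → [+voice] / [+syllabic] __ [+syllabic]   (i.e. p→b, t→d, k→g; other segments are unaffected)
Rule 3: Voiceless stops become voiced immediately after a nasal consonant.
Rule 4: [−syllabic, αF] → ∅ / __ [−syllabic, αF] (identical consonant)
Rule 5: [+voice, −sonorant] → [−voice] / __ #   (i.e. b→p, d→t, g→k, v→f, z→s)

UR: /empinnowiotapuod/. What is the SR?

Rule 1 (nasal place assimilation): no segment meets the environment; /empinnowiotapuod/ is unchanged.
Rule 2 (intervocalic voicing): /t/ is a voiceless stop between vowels /o/ and /a/, so it voices to [d]. /p/ is a voiceless stop between vowels /a/ and /u/, so it voices to [b]. /empinnowiotapuod/ → empinnowiodabuod.
Rule 3 (post-nasal voicing): /p/ is a voiceless stop immediately after the nasal /m/, so it voices to [b]. /empinnowiodabuod/ → embinnowiodabuod.
Rule 4 (degemination): /nn/ is a geminate; the first /n/ deletes. /embinnowiodabuod/ → embinowiodabuod.
Rule 5 (final devoicing): /d/ is a voiced obstruent in word-final position, so it devoices to [t]. /embinowiodabuod/ → embinowiodabuot.

embinowiodabuot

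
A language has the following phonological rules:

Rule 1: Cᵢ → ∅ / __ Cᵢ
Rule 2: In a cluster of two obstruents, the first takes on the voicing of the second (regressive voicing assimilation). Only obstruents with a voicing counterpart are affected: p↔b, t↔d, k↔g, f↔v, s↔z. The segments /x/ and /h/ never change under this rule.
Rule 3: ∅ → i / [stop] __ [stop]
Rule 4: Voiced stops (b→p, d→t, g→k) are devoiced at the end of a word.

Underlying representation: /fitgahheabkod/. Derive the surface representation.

fidigaheapikot

Rule 1 (degemination): /hh/ is a geminate; the first /h/ deletes. /fitgahheabkod/ → fitgaheabkod.
Rule 2 (regressive voicing assimilation): /t/ precedes the voiced obstruent /g/, so it voices to [d] by assimilation. /b/ precedes the voiceless obstruent /k/, so it devoices to [p] by assimilation. /fitgaheabkod/ → fidgaheapkod.
Rule 3 (stop-cluster i-epenthesis): /d/ and /g/ form a stop–stop cluster, so [i] is inserted between them. /p/ and /k/ form a stop–stop cluster, so [i] is inserted between them. /fidgaheapkod/ → fidigaheapikod.
Rule 4 (final devoicing): /d/ is a voiced stop in word-final position, so it devoices to [t]. /fidigaheapikod/ → fidigaheapikot.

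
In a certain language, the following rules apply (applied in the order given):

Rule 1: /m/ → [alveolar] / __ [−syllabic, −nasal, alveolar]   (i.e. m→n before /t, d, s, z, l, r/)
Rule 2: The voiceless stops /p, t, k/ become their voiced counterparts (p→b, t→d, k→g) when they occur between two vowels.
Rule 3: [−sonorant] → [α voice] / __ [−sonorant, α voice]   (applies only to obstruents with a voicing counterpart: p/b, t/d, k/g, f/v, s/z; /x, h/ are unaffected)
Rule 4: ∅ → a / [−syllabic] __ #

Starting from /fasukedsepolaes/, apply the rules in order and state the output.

Rule 1 (nasal place assimilation): no segment meets the environment; /fasukedsepolaes/ is unchanged.
Rule 2 (intervocalic voicing): /k/ is a voiceless stop between vowels /u/ and /e/, so it voices to [g]. /p/ is a voiceless stop between vowels /e/ and /o/, so it voices to [b]. /fasukedsepolaes/ → fasugedsebolaes.
Rule 3 (regressive voicing assimilation): /d/ precedes the voiceless obstruent /s/, so it devoices to [t] by assimilation. /fasugedsebolaes/ → fasugetsebolaes.
Rule 4 (final a-epenthesis): the form ends in the consonant /s/, so [a] is inserted word-finally. /fasugetsebolaes/ → fasugetsebolaesa.

fasugetsebolaesa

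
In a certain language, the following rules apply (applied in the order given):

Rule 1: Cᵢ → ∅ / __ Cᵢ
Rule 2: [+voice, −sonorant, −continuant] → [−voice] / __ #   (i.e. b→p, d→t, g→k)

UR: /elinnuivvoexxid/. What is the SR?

elinuivoexit

Rule 1 (degemination): /nn/ is a geminate; the first /n/ deletes. /vv/ is a geminate; the first /v/ deletes. /xx/ is a geminate; the first /x/ deletes. /elinnuivvoexxid/ → elinuivoexid.
Rule 2 (final devoicing): /d/ is a voiced stop in word-final position, so it devoices to [t]. /elinuivoexid/ → elinuivoexit.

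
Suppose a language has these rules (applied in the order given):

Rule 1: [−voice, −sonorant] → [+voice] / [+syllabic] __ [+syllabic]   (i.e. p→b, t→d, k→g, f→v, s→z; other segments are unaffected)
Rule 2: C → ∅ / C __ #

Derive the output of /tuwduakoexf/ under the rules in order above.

Rule 1 (intervocalic voicing): /k/ is a voiceless obstruent between vowels /a/ and /o/, so it voices to [g]. /tuwduakoexf/ → tuwduagoexf.
Rule 2 (final cluster simplification): /f/ is the second consonant of a word-final cluster /xf/, so it deletes. /tuwduagoexf/ → tuwduagoex.

tuwduagoex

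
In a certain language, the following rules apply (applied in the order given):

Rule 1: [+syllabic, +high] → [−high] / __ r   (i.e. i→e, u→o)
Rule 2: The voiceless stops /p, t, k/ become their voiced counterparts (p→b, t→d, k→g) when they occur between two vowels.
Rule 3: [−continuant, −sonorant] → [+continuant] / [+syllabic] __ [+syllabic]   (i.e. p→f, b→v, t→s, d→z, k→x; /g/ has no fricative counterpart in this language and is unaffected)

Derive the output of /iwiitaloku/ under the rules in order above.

iwiizalogu

Rule 1 (pre-rhotic lowering): no segment meets the environment; /iwiitaloku/ is unchanged.
Rule 2 (intervocalic voicing): /t/ is a voiceless stop between vowels /i/ and /a/, so it voices to [d]. /k/ is a voiceless stop between vowels /o/ and /u/, so it voices to [g]. /iwiitaloku/ → iwiidalogu.
Rule 3 (intervocalic spirantization): /d/ is a stop between vowels /i/ and /a/, so it spirantizes to the fricative [z]. /iwiidalogu/ → iwiizalogu.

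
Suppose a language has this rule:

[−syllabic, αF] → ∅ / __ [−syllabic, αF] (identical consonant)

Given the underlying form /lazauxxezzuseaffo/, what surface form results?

/xx/ is a geminate; the first /x/ deletes.
/zz/ is a geminate; the first /z/ deletes.
/ff/ is a geminate; the first /f/ deletes.
The other instances of /l/, /z/, /x/, /s/, /f/ do not occur in the required environment and remain unchanged.
Surface form: [lazauxezuseafo].

lazauxezuseafo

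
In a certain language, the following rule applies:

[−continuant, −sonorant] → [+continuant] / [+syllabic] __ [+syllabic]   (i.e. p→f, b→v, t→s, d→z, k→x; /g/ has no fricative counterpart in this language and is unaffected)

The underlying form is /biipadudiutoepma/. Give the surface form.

/p/ is a stop between vowels /i/ and /a/, so it spirantizes to the fricative [f].
/d/ is a stop between vowels /a/ and /u/, so it spirantizes to the fricative [z].
/d/ is a stop between vowels /u/ and /i/, so it spirantizes to the fricative [z].
/t/ is a stop between vowels /u/ and /o/, so it spirantizes to the fricative [s].
The other instances of /b/, /p/ do not occur in the required environment and remain unchanged.
Surface form: [biifazuziusoepma].

biifazuziusoepma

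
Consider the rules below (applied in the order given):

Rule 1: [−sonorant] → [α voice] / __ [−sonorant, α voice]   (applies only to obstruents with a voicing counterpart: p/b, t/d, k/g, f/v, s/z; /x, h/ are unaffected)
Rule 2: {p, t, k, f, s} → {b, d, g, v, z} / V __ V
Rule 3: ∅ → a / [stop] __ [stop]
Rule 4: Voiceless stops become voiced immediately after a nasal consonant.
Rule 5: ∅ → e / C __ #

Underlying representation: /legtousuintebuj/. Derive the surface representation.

lekatouzuindebuje

Rule 1 (regressive voicing assimilation): /g/ precedes the voiceless obstruent /t/, so it devoices to [k] by assimilation. /legtousuintebuj/ → lektousuintebuj.
Rule 2 (intervocalic voicing): /s/ is a voiceless obstruent between vowels /u/ and /u/, so it voices to [z]. /lektousuintebuj/ → lektouzuintebuj.
Rule 3 (stop-cluster a-epenthesis): /k/ and /t/ form a stop–stop cluster, so [a] is inserted between them. /lektouzuintebuj/ → lekatouzuintebuj.
Rule 4 (post-nasal voicing): /t/ is a voiceless stop immediately after the nasal /n/, so it voices to [d]. /lekatouzuintebuj/ → lekatouzuindebuj.
Rule 5 (final e-epenthesis): the form ends in the consonant /j/, so [e] is inserted word-finally. /lekatouzuindebuj/ → lekatouzuindebuje.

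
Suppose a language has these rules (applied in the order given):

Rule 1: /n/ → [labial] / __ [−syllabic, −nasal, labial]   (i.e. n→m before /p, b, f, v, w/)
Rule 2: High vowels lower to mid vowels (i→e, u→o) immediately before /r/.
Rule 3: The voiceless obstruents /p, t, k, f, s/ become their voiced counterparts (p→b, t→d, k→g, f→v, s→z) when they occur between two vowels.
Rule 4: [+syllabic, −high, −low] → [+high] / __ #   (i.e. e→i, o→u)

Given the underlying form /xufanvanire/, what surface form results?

xuvamvaneri

Rule 1 (nasal place assimilation): /n/ precedes the labial consonant /v/, so it assimilates in place to [m]. /xufanvanire/ → xufamvanire.
Rule 2 (pre-rhotic lowering): /i/ is a high vowel immediately before /r/, so it lowers to [e]. /xufamvanire/ → xufamvanere.
Rule 3 (intervocalic voicing): /f/ is a voiceless obstruent between vowels /u/ and /a/, so it voices to [v]. /xufamvanere/ → xuvamvanere.
Rule 4 (final vowel raising): /e/ is a mid vowel in word-final position, so it raises to [i]. /xuvamvanere/ → xuvamvaneri.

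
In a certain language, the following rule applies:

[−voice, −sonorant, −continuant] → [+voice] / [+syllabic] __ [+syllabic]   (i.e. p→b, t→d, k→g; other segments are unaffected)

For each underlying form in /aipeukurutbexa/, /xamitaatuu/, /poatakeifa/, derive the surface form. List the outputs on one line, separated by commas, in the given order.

aibeugurutbexa, xamidaaduu, poadageifa

/aipeukurutbexa/: /p/ is a voiceless stop between vowels /i/ and /e/, so it voices to [b]. /k/ is a voiceless stop between vowels /u/ and /u/, so it voices to [g]. → [aibeugurutbexa].
/xamitaatuu/: /t/ is a voiceless stop between vowels /i/ and /a/, so it voices to [d]. /t/ is a voiceless stop between vowels /a/ and /u/, so it voices to [d]. → [xamidaaduu].
/poatakeifa/: /t/ is a voiceless stop between vowels /a/ and /a/, so it voices to [d]. /k/ is a voiceless stop between vowels /a/ and /e/, so it voices to [g]. → [poadageifa].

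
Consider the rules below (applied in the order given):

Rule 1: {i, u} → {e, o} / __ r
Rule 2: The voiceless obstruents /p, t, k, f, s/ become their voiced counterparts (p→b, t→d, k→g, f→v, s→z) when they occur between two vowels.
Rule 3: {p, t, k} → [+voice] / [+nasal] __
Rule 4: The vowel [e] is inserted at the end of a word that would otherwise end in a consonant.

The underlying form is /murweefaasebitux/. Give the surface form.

Rule 1 (pre-rhotic lowering): /u/ is a high vowel immediately before /r/, so it lowers to [o]. /murweefaasebitux/ → morweefaasebitux.
Rule 2 (intervocalic voicing): /f/ is a voiceless obstruent between vowels /e/ and /a/, so it voices to [v]. /s/ is a voiceless obstruent between vowels /a/ and /e/, so it voices to [z]. /t/ is a voiceless obstruent between vowels /i/ and /u/, so it voices to [d]. /morweefaasebitux/ → morweevaazebidux.
Rule 3 (post-nasal voicing): no segment meets the environment; /morweevaazebidux/ is unchanged.
Rule 4 (final e-epenthesis): the form ends in the consonant /x/, so [e] is inserted word-finally. /morweevaazebidux/ → morweevaazebiduxe.

morweevaazebiduxe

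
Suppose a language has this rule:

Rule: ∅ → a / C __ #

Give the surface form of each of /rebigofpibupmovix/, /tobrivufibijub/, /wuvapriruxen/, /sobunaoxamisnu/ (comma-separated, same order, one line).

/rebigofpibupmovix/: the form ends in the consonant /x/, so [a] is inserted word-finally. → [rebigofpibupmovixa].
/tobrivufibijub/: the form ends in the consonant /b/, so [a] is inserted word-finally. → [tobrivufibijuba].
/wuvapriruxen/: the form ends in the consonant /n/, so [a] is inserted word-finally. → [wuvapriruxena].
/sobunaoxamisnu/: the rule's environment is not met; surfaces unchanged as [sobunaoxamisnu].

rebigofpibupmovixa, tobrivufibijuba, wuvapriruxena, sobunaoxamisnu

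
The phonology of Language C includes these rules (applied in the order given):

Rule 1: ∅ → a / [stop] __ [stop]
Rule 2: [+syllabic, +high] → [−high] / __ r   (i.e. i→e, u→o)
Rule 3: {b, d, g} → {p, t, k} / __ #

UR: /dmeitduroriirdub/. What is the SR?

Rule 1 (stop-cluster a-epenthesis): /t/ and /d/ form a stop–stop cluster, so [a] is inserted between them. /dmeitduroriirdub/ → dmeitaduroriirdub.
Rule 2 (pre-rhotic lowering): /u/ is a high vowel immediately before /r/, so it lowers to [o]. /i/ is a high vowel immediately before /r/, so it lowers to [e]. /dmeitaduroriirdub/ → dmeitadororierdub.
Rule 3 (final devoicing): /b/ is a voiced stop in word-final position, so it devoices to [p]. /dmeitadororierdub/ → dmeitadororierdup.

dmeitadororierdup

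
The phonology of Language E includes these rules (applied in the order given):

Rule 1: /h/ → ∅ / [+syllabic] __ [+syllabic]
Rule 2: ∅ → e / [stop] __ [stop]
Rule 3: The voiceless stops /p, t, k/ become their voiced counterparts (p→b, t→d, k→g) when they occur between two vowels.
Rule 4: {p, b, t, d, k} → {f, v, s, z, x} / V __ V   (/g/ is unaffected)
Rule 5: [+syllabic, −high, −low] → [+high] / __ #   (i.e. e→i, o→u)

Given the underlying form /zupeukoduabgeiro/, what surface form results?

zuveugozuavegeiru

Rule 1 (intervocalic h-deletion): no segment meets the environment; /zupeukoduabgeiro/ is unchanged.
Rule 2 (stop-cluster e-epenthesis): /b/ and /g/ form a stop–stop cluster, so [e] is inserted between them. /zupeukoduabgeiro/ → zupeukoduabegeiro.
Rule 3 (intervocalic voicing): /p/ is a voiceless stop between vowels /u/ and /e/, so it voices to [b]. /k/ is a voiceless stop between vowels /u/ and /o/, so it voices to [g]. /zupeukoduabegeiro/ → zubeugoduabegeiro.
Rule 4 (intervocalic spirantization): /b/ is a stop between vowels /u/ and /e/, so it spirantizes to the fricative [v]. /d/ is a stop between vowels /o/ and /u/, so it spirantizes to the fricative [z]. /b/ is a stop between vowels /a/ and /e/, so it spirantizes to the fricative [v]. /zubeugoduabegeiro/ → zuveugozuavegeiro.
Rule 5 (final vowel raising): /o/ is a mid vowel in word-final position, so it raises to [u]. /zuveugozuavegeiro/ → zuveugozuavegeiru.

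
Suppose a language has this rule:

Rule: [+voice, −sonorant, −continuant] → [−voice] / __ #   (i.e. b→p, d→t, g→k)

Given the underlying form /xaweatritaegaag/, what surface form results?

xaweatritaegaak

Scanning /xaweatritaegaag/: /g/ at position 12 is not in the conditioning environment; /g/ is a voiced stop in word-final position, so it devoices to [k].
Result: [xaweatritaegaak].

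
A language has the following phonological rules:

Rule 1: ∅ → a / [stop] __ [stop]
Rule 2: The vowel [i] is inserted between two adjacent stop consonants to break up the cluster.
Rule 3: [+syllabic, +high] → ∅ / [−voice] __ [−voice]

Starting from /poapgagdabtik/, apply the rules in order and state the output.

Rule 1 (stop-cluster a-epenthesis): /p/ and /g/ form a stop–stop cluster, so [a] is inserted between them. /g/ and /d/ form a stop–stop cluster, so [a] is inserted between them. /b/ and /t/ form a stop–stop cluster, so [a] is inserted between them. /poapgagdabtik/ → poapagagadabatik.
Rule 2 (stop-cluster i-epenthesis): no segment meets the environment; /poapagagadabatik/ is unchanged.
Rule 3 (high vowel syncope): /i/ is a high vowel flanked by voiceless consonants /t/ and /k/, so it deletes. /poapagagadabatik/ → poapagagadabatk.

poapagagadabatk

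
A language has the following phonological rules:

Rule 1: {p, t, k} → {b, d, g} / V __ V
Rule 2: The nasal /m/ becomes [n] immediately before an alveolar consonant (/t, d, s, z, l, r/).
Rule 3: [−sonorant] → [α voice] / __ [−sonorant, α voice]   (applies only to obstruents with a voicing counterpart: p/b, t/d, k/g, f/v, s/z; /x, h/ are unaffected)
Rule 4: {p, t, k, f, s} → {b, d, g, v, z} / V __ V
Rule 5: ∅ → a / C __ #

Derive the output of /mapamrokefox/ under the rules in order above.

Rule 1 (intervocalic voicing): /p/ is a voiceless stop between vowels /a/ and /a/, so it voices to [b]. /k/ is a voiceless stop between vowels /o/ and /e/, so it voices to [g]. /mapamrokefox/ → mabamrogefox.
Rule 2 (nasal place assimilation): /m/ precedes the alveolar consonant /r/, so it assimilates in place to [n]. /mabamrogefox/ → mabanrogefox.
Rule 3 (regressive voicing assimilation): no segment meets the environment; /mabanrogefox/ is unchanged.
Rule 4 (intervocalic voicing): /f/ is a voiceless obstruent between vowels /e/ and /o/, so it voices to [v]. /mabanrogefox/ → mabanrogevox.
Rule 5 (final a-epenthesis): the form ends in the consonant /x/, so [a] is inserted word-finally. /mabanrogevox/ → mabanrogevoxa.

mabanrogevoxa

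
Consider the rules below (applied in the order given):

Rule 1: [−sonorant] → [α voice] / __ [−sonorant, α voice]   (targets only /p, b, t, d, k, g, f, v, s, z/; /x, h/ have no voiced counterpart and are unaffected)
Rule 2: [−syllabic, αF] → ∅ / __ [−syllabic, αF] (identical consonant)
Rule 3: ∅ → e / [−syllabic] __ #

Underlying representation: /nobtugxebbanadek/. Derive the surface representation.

Rule 1 (regressive voicing assimilation): /b/ precedes the voiceless obstruent /t/, so it devoices to [p] by assimilation. /g/ precedes the voiceless obstruent /x/, so it devoices to [k] by assimilation. /nobtugxebbanadek/ → noptukxebbanadek.
Rule 2 (degemination): /bb/ is a geminate; the first /b/ deletes. /noptukxebbanadek/ → noptukxebanadek.
Rule 3 (final e-epenthesis): the form ends in the consonant /k/, so [e] is inserted word-finally. /noptukxebanadek/ → noptukxebanadeke.

noptukxebanadeke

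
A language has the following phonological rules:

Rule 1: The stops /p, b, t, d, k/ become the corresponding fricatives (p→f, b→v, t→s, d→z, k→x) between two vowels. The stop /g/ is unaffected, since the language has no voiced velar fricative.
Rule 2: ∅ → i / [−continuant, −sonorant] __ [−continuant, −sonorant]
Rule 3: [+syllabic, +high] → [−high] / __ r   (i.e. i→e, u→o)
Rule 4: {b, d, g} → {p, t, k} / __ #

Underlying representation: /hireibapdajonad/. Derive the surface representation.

Rule 1 (intervocalic spirantization): /b/ is a stop between vowels /i/ and /a/, so it spirantizes to the fricative [v]. /hireibapdajonad/ → hireivapdajonad.
Rule 2 (stop-cluster i-epenthesis): /p/ and /d/ form a stop–stop cluster, so [i] is inserted between them. /hireivapdajonad/ → hireivapidajonad.
Rule 3 (pre-rhotic lowering): /i/ is a high vowel immediately before /r/, so it lowers to [e]. /hireivapidajonad/ → hereivapidajonad.
Rule 4 (final devoicing): /d/ is a voiced stop in word-final position, so it devoices to [t]. /hereivapidajonad/ → hereivapidajonat.

hereivapidajonat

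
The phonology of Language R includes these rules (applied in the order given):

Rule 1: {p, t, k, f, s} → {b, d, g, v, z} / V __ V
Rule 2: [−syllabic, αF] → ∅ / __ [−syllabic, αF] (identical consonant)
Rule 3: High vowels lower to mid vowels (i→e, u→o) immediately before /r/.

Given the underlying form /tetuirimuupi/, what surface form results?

teduerimuubi

Rule 1 (intervocalic voicing): /t/ is a voiceless obstruent between vowels /e/ and /u/, so it voices to [d]. /p/ is a voiceless obstruent between vowels /u/ and /i/, so it voices to [b]. /tetuirimuupi/ → teduirimuubi.
Rule 2 (degemination): no segment meets the environment; /teduirimuubi/ is unchanged.
Rule 3 (pre-rhotic lowering): /i/ is a high vowel immediately before /r/, so it lowers to [e]. /teduirimuubi/ → teduerimuubi.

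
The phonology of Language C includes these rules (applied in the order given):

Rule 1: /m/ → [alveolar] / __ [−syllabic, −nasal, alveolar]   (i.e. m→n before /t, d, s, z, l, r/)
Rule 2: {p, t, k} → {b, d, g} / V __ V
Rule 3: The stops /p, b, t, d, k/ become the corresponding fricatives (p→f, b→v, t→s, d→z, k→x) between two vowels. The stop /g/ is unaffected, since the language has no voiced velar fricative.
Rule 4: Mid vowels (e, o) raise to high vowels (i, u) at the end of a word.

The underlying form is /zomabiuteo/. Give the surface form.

zomaviuzeu

Rule 1 (nasal place assimilation): no segment meets the environment; /zomabiuteo/ is unchanged.
Rule 2 (intervocalic voicing): /t/ is a voiceless stop between vowels /u/ and /e/, so it voices to [d]. /zomabiuteo/ → zomabiudeo.
Rule 3 (intervocalic spirantization): /b/ is a stop between vowels /a/ and /i/, so it spirantizes to the fricative [v]. /d/ is a stop between vowels /u/ and /e/, so it spirantizes to the fricative [z]. /zomabiudeo/ → zomaviuzeo.
Rule 4 (final vowel raising): /o/ is a mid vowel in word-final position, so it raises to [u]. /zomaviuzeo/ → zomaviuzeu.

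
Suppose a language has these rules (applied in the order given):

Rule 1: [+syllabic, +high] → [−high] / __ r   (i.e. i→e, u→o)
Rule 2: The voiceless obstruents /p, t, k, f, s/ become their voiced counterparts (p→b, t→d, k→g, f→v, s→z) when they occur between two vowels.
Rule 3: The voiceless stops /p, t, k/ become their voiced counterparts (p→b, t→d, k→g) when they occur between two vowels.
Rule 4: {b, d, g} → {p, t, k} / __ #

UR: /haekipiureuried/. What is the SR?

haegibioreoriet

Rule 1 (pre-rhotic lowering): /u/ is a high vowel immediately before /r/, so it lowers to [o]. /u/ is a high vowel immediately before /r/, so it lowers to [o]. /haekipiureuried/ → haekipioreoried.
Rule 2 (intervocalic voicing): /k/ is a voiceless obstruent between vowels /e/ and /i/, so it voices to [g]. /p/ is a voiceless obstruent between vowels /i/ and /i/, so it voices to [b]. /haekipioreoried/ → haegibioreoried.
Rule 3 (intervocalic voicing): no segment meets the environment; /haegibioreoried/ is unchanged.
Rule 4 (final devoicing): /d/ is a voiced stop in word-final position, so it devoices to [t]. /haegibioreoried/ → haegibioreoriet.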